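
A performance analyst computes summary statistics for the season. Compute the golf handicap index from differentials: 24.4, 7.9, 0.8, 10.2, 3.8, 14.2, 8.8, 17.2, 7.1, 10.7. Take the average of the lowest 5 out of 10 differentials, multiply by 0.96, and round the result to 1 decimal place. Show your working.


All differentials: 24.4, 7.9, 0.8, 10.2, 3.8, 14.2, 8.8, 17.2, 7.1, 10.7
Sorted: 0.8, 3.8, 7.1, 7.9, 8.8, 10.2, 10.7, 14.2, 17.2, 24.4
Best 5: 0.8, 3.8, 7.1, 7.9, 8.8
Average of best = 28.4 / 5 = 5.68
Raw index = 5.68 * 0.96 = 5.4528
Handicap index = round(5.4528, 1) = 5.5

5.5


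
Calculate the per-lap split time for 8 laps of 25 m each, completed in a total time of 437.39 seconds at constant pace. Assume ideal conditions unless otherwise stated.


Split time = total_time / n_laps = 437.39 / 8
Split time = 54.6737 s per lap

54.6737 s


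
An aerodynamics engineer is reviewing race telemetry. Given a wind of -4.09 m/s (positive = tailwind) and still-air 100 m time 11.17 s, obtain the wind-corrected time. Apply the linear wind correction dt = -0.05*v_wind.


dt = -0.05 * v_wind = -0.05 * -4.09 = 0.2045 s
t_corrected = t_still + dt = 11.17 + (0.2045)
t_corrected = 11.3745 s

11.3745 s


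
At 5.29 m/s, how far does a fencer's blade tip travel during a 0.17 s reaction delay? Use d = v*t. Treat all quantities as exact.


d = v * t
d = 5.29 * 0.17
d = 0.8993 m

0.8993 m


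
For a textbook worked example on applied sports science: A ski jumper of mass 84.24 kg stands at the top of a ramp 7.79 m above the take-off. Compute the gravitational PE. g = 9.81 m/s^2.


PE = m * g * h
PE = 84.24 * 9.81 * 7.79
PE = 826.3944 * 7.79 = 6437.6124 J

6437.6124 J


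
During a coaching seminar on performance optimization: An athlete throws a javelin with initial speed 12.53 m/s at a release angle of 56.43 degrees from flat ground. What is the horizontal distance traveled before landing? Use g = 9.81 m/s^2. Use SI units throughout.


R = v^2 * sin(2*theta) / g
Convert angle to radians: theta = 56.43 deg = 0.9849 rad
sin(2*theta) = sin(1.9698) = 0.9215
R = 12.53^2 * 0.9215 / 9.81
R = 157.0009 * 0.9215 / 9.81 = 14.7472 m

14.7472 m


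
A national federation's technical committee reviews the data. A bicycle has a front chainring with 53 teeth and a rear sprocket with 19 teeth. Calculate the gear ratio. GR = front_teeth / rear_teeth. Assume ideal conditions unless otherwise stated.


GR = front_teeth / rear_teeth
GR = 53 / 19
GR = 2.7895

2.7895


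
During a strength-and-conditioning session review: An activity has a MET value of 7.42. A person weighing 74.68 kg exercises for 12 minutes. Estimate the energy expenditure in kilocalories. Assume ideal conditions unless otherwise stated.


kcal = MET * mass * time_hr
Convert time: 12 min = 0.2 hr
kcal = 7.42 * 74.68 * 0.2
kcal = 110.8251 kcal

110.8251 kcal


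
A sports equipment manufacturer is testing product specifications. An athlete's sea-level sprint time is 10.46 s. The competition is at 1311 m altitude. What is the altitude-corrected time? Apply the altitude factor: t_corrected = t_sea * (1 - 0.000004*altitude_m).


Correction factor = 1 - 0.000004 * 1311 = 0.994756
t_corrected = t_sea * factor = 10.46 * 0.994756
t_corrected = 10.4051 s

10.4051 s


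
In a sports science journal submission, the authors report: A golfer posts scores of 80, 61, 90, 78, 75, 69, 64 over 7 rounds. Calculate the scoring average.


Average = sum / n
Sum = 517
Average = 517 / 7 = 73.8571

73.8571


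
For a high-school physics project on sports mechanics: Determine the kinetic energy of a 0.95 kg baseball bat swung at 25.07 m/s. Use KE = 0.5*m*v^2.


KE = 0.5 * m * v^2
KE = 0.5 * 0.95 * 25.07^2
KE = 0.5 * 0.95 * 628.5049 = 298.5398 J

298.5398 J


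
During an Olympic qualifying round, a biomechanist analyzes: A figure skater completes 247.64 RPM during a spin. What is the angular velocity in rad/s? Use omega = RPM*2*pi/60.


omega = RPM * 2 * pi / 60
omega = 247.64 * 2 * 3.14159 / 60
omega = 1555.968 / 60 = 25.9328 rad/s

25.9328 rad/s


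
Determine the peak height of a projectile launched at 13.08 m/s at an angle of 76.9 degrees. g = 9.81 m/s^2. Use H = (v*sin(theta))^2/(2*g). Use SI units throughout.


H = (v*sin(theta))^2 / (2*g)
vy = v*sin(theta) = 13.08 * sin(76.9 deg) = 12.7396 m/s
H = vy^2 / (2*g) = 162.2976 / (2*9.81)
H = 162.2976 / 19.62 = 8.272 m

8.272 m


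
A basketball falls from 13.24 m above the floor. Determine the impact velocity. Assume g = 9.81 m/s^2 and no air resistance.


v = sqrt(2 * g * h)
v = sqrt(2 * 9.81 * 13.24)
v = sqrt(259.7688) = 16.1173 m/s

16.1173 m/s


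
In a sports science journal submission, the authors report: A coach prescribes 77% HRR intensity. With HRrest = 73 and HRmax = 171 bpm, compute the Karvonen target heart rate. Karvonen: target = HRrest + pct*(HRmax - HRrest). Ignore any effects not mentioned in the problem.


Target = HRrest + pct*(HRmax - HRrest)
Heart rate reserve = HRmax - HRrest = 171 - 73 = 98 bpm
Fraction = 77% = 0.77
Target = 73 + 0.77 * 98
Target = 73 + 75.46 = 148.46 bpm

148.46 bpm


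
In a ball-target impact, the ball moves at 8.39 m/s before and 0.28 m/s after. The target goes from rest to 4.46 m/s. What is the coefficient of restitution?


e = (v2_after - v1_after) / (v1_before - v2_before)
Numerator = 4.46 - 0.28 = 4.18
Denominator = 8.39 - 0 = 8.39
e = 4.18 / 8.39 = 0.4982

0.4982


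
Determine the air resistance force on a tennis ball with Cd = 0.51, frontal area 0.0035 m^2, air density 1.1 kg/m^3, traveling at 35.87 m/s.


Fd = 0.5 * Cd * rho * A * v^2
Fd = 0.5 * 0.51 * 1.1 * 0.0035 * 35.87^2
v^2 = 1286.6569
Fd = 0.5 * 0.51 * 1.1 * 0.0035 * 1286.6569 = 1.2632 N

1.2632 N


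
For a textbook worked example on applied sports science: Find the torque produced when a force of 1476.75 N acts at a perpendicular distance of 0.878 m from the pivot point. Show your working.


tau = F * d
tau = 1476.75 * 0.878
tau = 1296.5865 N*m

1296.5865 N*m


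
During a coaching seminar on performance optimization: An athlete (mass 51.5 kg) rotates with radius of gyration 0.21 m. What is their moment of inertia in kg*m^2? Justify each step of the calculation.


I = m * k^2
I = 51.5 * 0.21^2
I = 51.5 * 0.0441 = 2.2711 kg*m^2

2.2711 kg*m^2


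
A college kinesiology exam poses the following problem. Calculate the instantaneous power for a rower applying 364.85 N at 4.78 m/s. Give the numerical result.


P = F * v
P = 364.85 * 4.78
P = 1743.983 W

1743.983 W


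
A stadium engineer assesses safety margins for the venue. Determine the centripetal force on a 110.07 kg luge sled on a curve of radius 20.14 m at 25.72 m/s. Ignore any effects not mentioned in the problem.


Fc = m * v^2 / r
v^2 = 25.72^2 = 661.5184
Fc = 110.07 * 661.5184 / 20.14
Fc = 72813.3303 / 20.14 = 3615.359 N

3615.359 N


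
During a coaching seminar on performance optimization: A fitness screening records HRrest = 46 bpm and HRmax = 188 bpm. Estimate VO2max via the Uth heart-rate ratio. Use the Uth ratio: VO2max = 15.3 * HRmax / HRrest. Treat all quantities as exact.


VO2max = 15.3 * HRmax / HRrest
VO2max = 15.3 * 188 / 46
VO2max = 2876.4 / 46 = 62.5304 mL/kg/min

62.5304 mL/kg/min


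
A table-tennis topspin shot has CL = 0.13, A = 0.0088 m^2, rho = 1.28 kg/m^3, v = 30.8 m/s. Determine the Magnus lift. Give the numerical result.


FM = 0.5 * CL * rho * A * v^2
FM = 0.5 * 0.13 * 1.28 * 0.0088 * 30.8^2
v^2 = 948.64
FM = 0.5 * 0.13 * 1.28 * 0.0088 * 948.64 = 0.6946 N

0.6946 N


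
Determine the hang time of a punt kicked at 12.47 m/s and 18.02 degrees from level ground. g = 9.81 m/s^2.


T = 2*v*sin(theta)/g
sin(theta) = sin(18.02 deg) = 0.3093
T = 2*12.47*0.3093 / 9.81
T = 7.7152 / 9.81 = 0.7865 s

0.7865 s


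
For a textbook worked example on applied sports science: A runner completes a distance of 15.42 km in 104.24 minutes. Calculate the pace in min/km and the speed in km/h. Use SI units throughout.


Pace = time / distance = 104.24 min / 15.42 km = 6.7601 min/km
Speed = distance / time_in_hours = 15.42 / 1.7373 hr
Speed = 8.8757 km/h

6.7601 min/km, 8.8757 km/h


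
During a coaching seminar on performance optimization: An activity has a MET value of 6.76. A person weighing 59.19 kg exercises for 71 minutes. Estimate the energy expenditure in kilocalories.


kcal = MET * mass * time_hr
Convert time: 71 min = 1.1833 hr
kcal = 6.76 * 59.19 * 1.1833
kcal = 473.4805 kcal

473.4805 kcal


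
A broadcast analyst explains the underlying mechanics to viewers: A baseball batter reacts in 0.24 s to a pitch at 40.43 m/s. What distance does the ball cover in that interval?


d = v * t
d = 40.43 * 0.24
d = 9.7032 m

9.7032 m


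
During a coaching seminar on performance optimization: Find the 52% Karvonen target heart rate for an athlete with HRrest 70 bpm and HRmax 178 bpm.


Target = HRrest + pct*(HRmax - HRrest)
Heart rate reserve = HRmax - HRrest = 178 - 70 = 108 bpm
Fraction = 52% = 0.52
Target = 70 + 0.52 * 108
Target = 70 + 56.16 = 126.16 bpm

126.16 bpm


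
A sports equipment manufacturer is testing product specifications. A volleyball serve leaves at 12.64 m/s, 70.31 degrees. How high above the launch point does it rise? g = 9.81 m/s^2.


H = (v*sin(theta))^2 / (2*g)
vy = v*sin(theta) = 12.64 * sin(70.31 deg) = 11.9009 m/s
H = vy^2 / (2*g) = 141.6322 / (2*9.81)
H = 141.6322 / 19.62 = 7.2188 m

7.2188 m


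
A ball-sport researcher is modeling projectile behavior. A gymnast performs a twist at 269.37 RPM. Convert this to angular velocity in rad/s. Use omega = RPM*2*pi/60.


omega = RPM * 2 * pi / 60
omega = 269.37 * 2 * 3.14159 / 60
omega = 1692.5016 / 60 = 28.2084 rad/s

28.2084 rad/s


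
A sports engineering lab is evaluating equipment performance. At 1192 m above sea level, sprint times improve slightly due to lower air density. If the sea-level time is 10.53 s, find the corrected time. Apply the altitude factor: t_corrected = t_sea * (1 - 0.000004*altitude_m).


Correction factor = 1 - 0.000004 * 1192 = 0.995232
t_corrected = t_sea * factor = 10.53 * 0.995232
t_corrected = 10.4798 s

10.4798 s


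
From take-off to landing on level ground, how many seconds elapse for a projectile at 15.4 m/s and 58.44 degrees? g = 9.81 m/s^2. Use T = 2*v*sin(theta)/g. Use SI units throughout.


T = 2*v*sin(theta)/g
sin(theta) = sin(58.44 deg) = 0.8521
T = 2*15.4*0.8521 / 9.81
T = 26.2445 / 9.81 = 2.6753 s

2.6753 s


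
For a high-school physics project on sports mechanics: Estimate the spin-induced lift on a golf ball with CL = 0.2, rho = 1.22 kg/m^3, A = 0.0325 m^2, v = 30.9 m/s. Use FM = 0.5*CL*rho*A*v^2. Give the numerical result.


FM = 0.5 * CL * rho * A * v^2
FM = 0.5 * 0.2 * 1.22 * 0.0325 * 30.9^2
v^2 = 954.81
FM = 0.5 * 0.2 * 1.22 * 0.0325 * 954.81 = 3.7858 N

3.7858 N


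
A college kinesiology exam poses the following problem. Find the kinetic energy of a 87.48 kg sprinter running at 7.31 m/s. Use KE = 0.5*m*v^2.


KE = 0.5 * m * v^2
KE = 0.5 * 87.48 * 7.31^2
KE = 0.5 * 87.48 * 53.4361 = 2337.295 J

2337.295 J


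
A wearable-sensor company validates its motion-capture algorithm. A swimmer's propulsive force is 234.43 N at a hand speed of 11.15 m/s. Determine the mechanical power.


P = F * v
P = 234.43 * 11.15
P = 2613.8945 W

2613.8945 W


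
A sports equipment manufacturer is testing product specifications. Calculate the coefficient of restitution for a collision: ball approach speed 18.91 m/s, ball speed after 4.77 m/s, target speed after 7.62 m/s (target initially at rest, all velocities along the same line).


e = (v2_after - v1_after) / (v1_before - v2_before)
Numerator = 7.62 - 4.77 = 2.85
Denominator = 18.91 - 0 = 18.91
e = 2.85 / 18.91 = 0.1507

0.1507


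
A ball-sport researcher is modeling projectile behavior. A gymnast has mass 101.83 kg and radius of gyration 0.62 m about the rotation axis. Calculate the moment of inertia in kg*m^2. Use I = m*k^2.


I = m * k^2
I = 101.83 * 0.62^2
I = 101.83 * 0.3844 = 39.1435 kg*m^2

39.1435 kg*m^2


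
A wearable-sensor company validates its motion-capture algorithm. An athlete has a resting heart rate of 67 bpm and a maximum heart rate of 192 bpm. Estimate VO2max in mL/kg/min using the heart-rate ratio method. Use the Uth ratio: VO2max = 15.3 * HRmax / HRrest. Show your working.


VO2max = 15.3 * HRmax / HRrest
VO2max = 15.3 * 192 / 67
VO2max = 2937.6 / 67 = 43.8448 mL/kg/min

43.8448 mL/kg/min


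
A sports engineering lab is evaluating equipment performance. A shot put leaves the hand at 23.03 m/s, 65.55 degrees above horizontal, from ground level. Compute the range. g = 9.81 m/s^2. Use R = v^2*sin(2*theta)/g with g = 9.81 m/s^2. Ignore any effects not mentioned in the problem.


R = v^2 * sin(2*theta) / g
Convert angle to radians: theta = 65.55 deg = 1.1441 rad
sin(2*theta) = sin(2.2881) = 0.7536
R = 23.03^2 * 0.7536 / 9.81
R = 530.3809 * 0.7536 / 9.81 = 40.7417 m

40.7417 m


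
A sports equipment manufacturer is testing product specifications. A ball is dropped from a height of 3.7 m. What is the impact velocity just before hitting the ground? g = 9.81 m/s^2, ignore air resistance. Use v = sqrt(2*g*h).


v = sqrt(2 * g * h)
v = sqrt(2 * 9.81 * 3.7)
v = sqrt(72.594) = 8.5202 m/s

8.5202 m/s


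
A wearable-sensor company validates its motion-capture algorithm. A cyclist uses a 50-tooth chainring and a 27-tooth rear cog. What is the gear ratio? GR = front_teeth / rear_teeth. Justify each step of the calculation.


GR = front_teeth / rear_teeth
GR = 50 / 27
GR = 1.8519

1.8519


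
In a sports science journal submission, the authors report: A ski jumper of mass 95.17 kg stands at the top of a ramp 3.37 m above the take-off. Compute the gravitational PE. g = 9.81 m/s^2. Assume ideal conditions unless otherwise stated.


PE = m * g * h
PE = 95.17 * 9.81 * 3.37
PE = 933.6177 * 3.37 = 3146.2916 J

3146.2916 J


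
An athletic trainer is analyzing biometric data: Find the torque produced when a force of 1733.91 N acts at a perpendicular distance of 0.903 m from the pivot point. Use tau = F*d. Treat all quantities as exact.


tau = F * d
tau = 1733.91 * 0.903
tau = 1565.7207 N*m

1565.7207 N*m


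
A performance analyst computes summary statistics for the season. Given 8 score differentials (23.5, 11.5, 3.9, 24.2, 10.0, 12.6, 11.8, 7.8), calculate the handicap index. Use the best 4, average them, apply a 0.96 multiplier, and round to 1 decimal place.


All differentials: 23.5, 11.5, 3.9, 24.2, 10.0, 12.6, 11.8, 7.8
Sorted: 3.9, 7.8, 10.0, 11.5, 11.8, 12.6, 23.5, 24.2
Best 4: 3.9, 7.8, 10.0, 11.5
Average of best = 33.2 / 4 = 8.3
Raw index = 8.3 * 0.96 = 7.968
Handicap index = round(7.968, 1) = 8.0

8.0


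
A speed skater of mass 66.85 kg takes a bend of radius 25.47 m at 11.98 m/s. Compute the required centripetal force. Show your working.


Fc = m * v^2 / r
v^2 = 11.98^2 = 143.5204
Fc = 66.85 * 143.5204 / 25.47
Fc = 9594.3387 / 25.47 = 376.6917 N

376.6917 N


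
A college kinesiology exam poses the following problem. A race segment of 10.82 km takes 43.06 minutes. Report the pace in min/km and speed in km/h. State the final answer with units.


Pace = time / distance = 43.06 min / 10.82 km = 3.9797 min/km
Speed = distance / time_in_hours = 10.82 / 0.7177 hr
Speed = 15.0766 km/h

3.9797 min/km, 15.0766 km/h


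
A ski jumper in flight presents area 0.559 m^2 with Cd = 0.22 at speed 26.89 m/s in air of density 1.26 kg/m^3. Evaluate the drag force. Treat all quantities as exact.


Fd = 0.5 * Cd * rho * A * v^2
Fd = 0.5 * 0.22 * 1.26 * 0.559 * 26.89^2
v^2 = 723.0721
Fd = 0.5 * 0.22 * 1.26 * 0.559 * 723.0721 = 56.0217 N

56.0217 N


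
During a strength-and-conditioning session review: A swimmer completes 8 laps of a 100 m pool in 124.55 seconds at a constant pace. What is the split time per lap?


Split time = total_time / n_laps = 124.55 / 8
Split time = 15.5687 s per lap

15.5687 s


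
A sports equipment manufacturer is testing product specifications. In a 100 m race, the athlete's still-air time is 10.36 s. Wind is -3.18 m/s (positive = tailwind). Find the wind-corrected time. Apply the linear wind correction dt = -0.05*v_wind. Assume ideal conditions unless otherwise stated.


dt = -0.05 * v_wind = -0.05 * -3.18 = 0.159 s
t_corrected = t_still + dt = 10.36 + (0.159)
t_corrected = 10.519 s

10.519 s


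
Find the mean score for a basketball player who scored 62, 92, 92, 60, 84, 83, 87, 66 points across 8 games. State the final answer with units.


Average = sum / n
Sum = 626
Average = 626 / 8 = 78.25

78.25


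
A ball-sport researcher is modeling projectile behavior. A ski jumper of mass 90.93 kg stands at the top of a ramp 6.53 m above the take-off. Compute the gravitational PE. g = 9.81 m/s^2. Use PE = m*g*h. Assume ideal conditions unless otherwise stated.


PE = m * g * h
PE = 90.93 * 9.81 * 6.53
PE = 892.0233 * 6.53 = 5824.9121 J

5824.9121 J


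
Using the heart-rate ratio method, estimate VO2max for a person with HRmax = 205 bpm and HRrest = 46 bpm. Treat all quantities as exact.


VO2max = 15.3 * HRmax / HRrest
VO2max = 15.3 * 205 / 46
VO2max = 3136.5 / 46 = 68.1848 mL/kg/min

68.1848 mL/kg/min


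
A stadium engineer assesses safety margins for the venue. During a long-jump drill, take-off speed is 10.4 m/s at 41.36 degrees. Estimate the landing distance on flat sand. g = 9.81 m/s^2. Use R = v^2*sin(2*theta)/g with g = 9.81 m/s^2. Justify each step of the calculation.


R = v^2 * sin(2*theta) / g
Convert angle to radians: theta = 41.36 deg = 0.7219 rad
sin(2*theta) = sin(1.4437) = 0.9919
R = 10.4^2 * 0.9919 / 9.81
R = 108.16 * 0.9919 / 9.81 = 10.9366 m

10.9366 m


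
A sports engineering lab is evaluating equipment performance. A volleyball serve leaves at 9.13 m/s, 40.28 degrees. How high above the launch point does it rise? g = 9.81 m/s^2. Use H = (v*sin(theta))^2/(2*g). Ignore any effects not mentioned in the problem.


H = (v*sin(theta))^2 / (2*g)
vy = v*sin(theta) = 9.13 * sin(40.28 deg) = 5.9028 m/s
H = vy^2 / (2*g) = 34.8426 / (2*9.81)
H = 34.8426 / 19.62 = 1.7759 m

1.7759 m


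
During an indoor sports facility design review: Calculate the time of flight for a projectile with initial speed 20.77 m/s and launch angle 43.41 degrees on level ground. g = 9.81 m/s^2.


T = 2*v*sin(theta)/g
sin(theta) = sin(43.41 deg) = 0.6872
T = 2*20.77*0.6872 / 9.81
T = 28.5469 / 9.81 = 2.91 s

2.91 s


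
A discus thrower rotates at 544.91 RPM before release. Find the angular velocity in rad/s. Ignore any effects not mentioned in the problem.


omega = RPM * 2 * pi / 60
omega = 544.91 * 2 * 3.14159 / 60
omega = 3423.7705 / 60 = 57.0628 rad/s

57.0628 rad/s


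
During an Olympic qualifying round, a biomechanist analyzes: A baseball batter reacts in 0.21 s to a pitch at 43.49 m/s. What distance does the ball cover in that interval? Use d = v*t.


d = v * t
d = 43.49 * 0.21
d = 9.1329 m

9.1329 m


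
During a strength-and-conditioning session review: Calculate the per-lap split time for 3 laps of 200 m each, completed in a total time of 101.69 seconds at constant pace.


Split time = total_time / n_laps = 101.69 / 3
Split time = 33.8967 s per lap

33.8967 s


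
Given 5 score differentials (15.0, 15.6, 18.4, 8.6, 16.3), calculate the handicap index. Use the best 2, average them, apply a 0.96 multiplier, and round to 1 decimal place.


All differentials: 15.0, 15.6, 18.4, 8.6, 16.3
Sorted: 8.6, 15.0, 15.6, 16.3, 18.4
Best 2: 8.6, 15.0
Average of best = 23.6 / 2 = 11.8
Raw index = 11.8 * 0.96 = 11.328
Handicap index = round(11.328, 1) = 11.3

11.3


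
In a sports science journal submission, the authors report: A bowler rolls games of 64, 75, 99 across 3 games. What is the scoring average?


Average = sum / n
Sum = 238
Average = 238 / 3 = 79.3333

79.3333


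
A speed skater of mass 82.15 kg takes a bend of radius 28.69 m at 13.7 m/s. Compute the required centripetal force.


Fc = m * v^2 / r
v^2 = 13.7^2 = 187.69
Fc = 82.15 * 187.69 / 28.69
Fc = 15418.7335 / 28.69 = 537.4254 N

537.4254 N


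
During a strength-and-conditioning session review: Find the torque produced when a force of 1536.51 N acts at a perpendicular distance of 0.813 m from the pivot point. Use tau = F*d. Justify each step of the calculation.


tau = F * d
tau = 1536.51 * 0.813
tau = 1249.1826 N*m

1249.1826 N*m


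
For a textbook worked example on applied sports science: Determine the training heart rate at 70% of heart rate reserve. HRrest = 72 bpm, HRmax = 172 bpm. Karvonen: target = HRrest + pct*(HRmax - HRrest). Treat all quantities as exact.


Target = HRrest + pct*(HRmax - HRrest)
Heart rate reserve = HRmax - HRrest = 172 - 72 = 100 bpm
Fraction = 70% = 0.7
Target = 72 + 0.7 * 100
Target = 72 + 70 = 142 bpm

142 bpm


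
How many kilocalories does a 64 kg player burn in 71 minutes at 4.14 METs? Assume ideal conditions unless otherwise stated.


kcal = MET * mass * time_hr
Convert time: 71 min = 1.1833 hr
kcal = 4.14 * 64 * 1.1833
kcal = 313.536 kcal

313.536 kcal


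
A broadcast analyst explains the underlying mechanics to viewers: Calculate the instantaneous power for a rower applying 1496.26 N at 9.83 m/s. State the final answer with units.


P = F * v
P = 1496.26 * 9.83
P = 14708.2358 W

14708.2358 W


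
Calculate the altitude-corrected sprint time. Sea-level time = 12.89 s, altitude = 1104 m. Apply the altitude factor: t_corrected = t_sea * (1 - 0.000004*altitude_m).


Correction factor = 1 - 0.000004 * 1104 = 0.995584
t_corrected = t_sea * factor = 12.89 * 0.995584
t_corrected = 12.8331 s

12.8331 s


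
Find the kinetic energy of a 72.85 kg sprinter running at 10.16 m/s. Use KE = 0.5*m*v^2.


KE = 0.5 * m * v^2
KE = 0.5 * 72.85 * 10.16^2
KE = 0.5 * 72.85 * 103.2256 = 3759.9925 J

3759.9925 J


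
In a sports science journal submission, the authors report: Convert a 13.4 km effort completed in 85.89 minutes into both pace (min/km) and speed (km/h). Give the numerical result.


Pace = time / distance = 85.89 min / 13.4 km = 6.4097 min/km
Speed = distance / time_in_hours = 13.4 / 1.4315 hr
Speed = 9.3608 km/h

6.4097 min/km, 9.3608 km/h


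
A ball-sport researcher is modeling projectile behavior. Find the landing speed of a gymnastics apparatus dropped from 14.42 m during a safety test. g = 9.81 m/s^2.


v = sqrt(2 * g * h)
v = sqrt(2 * 9.81 * 14.42)
v = sqrt(282.9204) = 16.8202 m/s

16.8202 m/s


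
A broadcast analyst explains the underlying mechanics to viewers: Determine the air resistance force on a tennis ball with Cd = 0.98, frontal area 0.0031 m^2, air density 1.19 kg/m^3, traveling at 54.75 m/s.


Fd = 0.5 * Cd * rho * A * v^2
Fd = 0.5 * 0.98 * 1.19 * 0.0031 * 54.75^2
v^2 = 2997.5625
Fd = 0.5 * 0.98 * 1.19 * 0.0031 * 2997.5625 = 5.4184 N

5.4184 N


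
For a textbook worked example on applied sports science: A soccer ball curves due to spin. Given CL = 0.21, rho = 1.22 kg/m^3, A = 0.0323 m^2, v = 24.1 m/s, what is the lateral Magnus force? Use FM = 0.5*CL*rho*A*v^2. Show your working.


FM = 0.5 * CL * rho * A * v^2
FM = 0.5 * 0.21 * 1.22 * 0.0323 * 24.1^2
v^2 = 580.81
FM = 0.5 * 0.21 * 1.22 * 0.0323 * 580.81 = 2.4032 N

2.4032 N


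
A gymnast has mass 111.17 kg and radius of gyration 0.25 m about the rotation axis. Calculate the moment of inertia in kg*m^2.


I = m * k^2
I = 111.17 * 0.25^2
I = 111.17 * 0.0625 = 6.9481 kg*m^2

6.9481 kg*m^2


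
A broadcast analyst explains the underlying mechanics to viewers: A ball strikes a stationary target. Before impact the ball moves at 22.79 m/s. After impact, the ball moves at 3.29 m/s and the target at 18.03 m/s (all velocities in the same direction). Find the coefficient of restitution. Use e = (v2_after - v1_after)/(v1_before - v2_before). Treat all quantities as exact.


e = (v2_after - v1_after) / (v1_before - v2_before)
Numerator = 18.03 - 3.29 = 14.74
Denominator = 22.79 - 0 = 22.79
e = 14.74 / 22.79 = 0.6468

0.6468


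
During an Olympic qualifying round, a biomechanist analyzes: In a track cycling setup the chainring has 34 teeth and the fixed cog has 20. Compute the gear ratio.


GR = front_teeth / rear_teeth
GR = 34 / 20
GR = 1.7

1.7


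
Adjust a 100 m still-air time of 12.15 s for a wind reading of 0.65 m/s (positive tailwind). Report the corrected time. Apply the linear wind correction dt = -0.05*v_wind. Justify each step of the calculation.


dt = -0.05 * v_wind = -0.05 * 0.65 = -0.0325 s
t_corrected = t_still + dt = 12.15 + (-0.0325)
t_corrected = 12.1175 s

12.1175 s


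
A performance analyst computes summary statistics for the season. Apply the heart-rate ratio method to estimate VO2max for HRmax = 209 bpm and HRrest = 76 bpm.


VO2max = 15.3 * HRmax / HRrest
VO2max = 15.3 * 209 / 76
VO2max = 3197.7 / 76 = 42.075 mL/kg/min

42.075 mL/kg/min


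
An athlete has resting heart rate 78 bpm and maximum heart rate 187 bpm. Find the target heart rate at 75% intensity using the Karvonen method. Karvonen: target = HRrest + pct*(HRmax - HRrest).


Target = HRrest + pct*(HRmax - HRrest)
Heart rate reserve = HRmax - HRrest = 187 - 78 = 109 bpm
Fraction = 75% = 0.75
Target = 78 + 0.75 * 109
Target = 78 + 81.75 = 159.75 bpm

159.75 bpm


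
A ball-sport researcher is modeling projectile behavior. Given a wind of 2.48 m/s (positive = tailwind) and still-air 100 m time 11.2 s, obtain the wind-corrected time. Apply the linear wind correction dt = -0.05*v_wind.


dt = -0.05 * v_wind = -0.05 * 2.48 = -0.124 s
t_corrected = t_still + dt = 11.2 + (-0.124)
t_corrected = 11.076 s

11.076 s


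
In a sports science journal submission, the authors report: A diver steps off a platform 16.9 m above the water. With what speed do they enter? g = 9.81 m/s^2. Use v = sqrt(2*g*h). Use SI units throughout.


v = sqrt(2 * g * h)
v = sqrt(2 * 9.81 * 16.9)
v = sqrt(331.578) = 18.2093 m/s

18.2093 m/s


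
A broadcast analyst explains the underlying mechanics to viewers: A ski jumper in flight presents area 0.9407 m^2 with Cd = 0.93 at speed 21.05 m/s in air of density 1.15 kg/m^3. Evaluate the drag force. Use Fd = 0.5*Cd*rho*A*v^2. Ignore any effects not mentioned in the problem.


Fd = 0.5 * Cd * rho * A * v^2
Fd = 0.5 * 0.93 * 1.15 * 0.9407 * 21.05^2
v^2 = 443.1025
Fd = 0.5 * 0.93 * 1.15 * 0.9407 * 443.1025 = 222.898 N

222.898 N


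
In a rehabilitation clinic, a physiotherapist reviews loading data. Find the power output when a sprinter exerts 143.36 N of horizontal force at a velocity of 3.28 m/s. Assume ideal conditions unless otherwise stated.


P = F * v
P = 143.36 * 3.28
P = 470.2208 W

470.2208 W


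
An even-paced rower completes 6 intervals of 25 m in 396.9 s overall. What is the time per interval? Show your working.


Split time = total_time / n_laps = 396.9 / 6
Split time = 66.15 s per lap

66.15 s


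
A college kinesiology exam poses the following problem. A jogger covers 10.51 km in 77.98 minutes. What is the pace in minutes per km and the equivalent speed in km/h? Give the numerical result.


Pace = time / distance = 77.98 min / 10.51 km = 7.4196 min/km
Speed = distance / time_in_hours = 10.51 / 1.2997 hr
Speed = 8.0867 km/h

7.4196 min/km, 8.0867 km/h


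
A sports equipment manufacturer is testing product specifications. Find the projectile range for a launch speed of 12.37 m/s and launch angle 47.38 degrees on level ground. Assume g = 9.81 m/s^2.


R = v^2 * sin(2*theta) / g
Convert angle to radians: theta = 47.38 deg = 0.8269 rad
sin(2*theta) = sin(1.6539) = 0.9966
R = 12.37^2 * 0.9966 / 9.81
R = 153.0169 * 0.9966 / 9.81 = 15.5443 m

15.5443 m


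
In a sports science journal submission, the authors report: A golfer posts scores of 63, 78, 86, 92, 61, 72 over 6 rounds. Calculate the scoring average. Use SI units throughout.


Average = sum / n
Sum = 452
Average = 452 / 6 = 75.3333

75.3333


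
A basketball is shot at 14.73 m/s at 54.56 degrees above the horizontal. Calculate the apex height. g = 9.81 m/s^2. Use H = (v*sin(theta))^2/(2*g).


H = (v*sin(theta))^2 / (2*g)
vy = v*sin(theta) = 14.73 * sin(54.56 deg) = 12.0009 m/s
H = vy^2 / (2*g) = 144.0209 / (2*9.81)
H = 144.0209 / 19.62 = 7.3405 m

7.3405 m


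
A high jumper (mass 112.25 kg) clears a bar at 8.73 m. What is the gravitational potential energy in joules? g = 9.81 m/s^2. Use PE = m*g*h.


PE = m * g * h
PE = 112.25 * 9.81 * 8.73
PE = 1101.1725 * 8.73 = 9613.2359 J

9613.2359 J


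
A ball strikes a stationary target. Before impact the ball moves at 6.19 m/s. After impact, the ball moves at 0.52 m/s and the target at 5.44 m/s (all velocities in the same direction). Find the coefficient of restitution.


e = (v2_after - v1_after) / (v1_before - v2_before)
Numerator = 5.44 - 0.52 = 4.92
Denominator = 6.19 - 0 = 6.19
e = 4.92 / 6.19 = 0.7948

0.7948


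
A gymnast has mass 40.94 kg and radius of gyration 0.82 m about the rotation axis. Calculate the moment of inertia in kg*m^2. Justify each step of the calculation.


I = m * k^2
I = 40.94 * 0.82^2
I = 40.94 * 0.6724 = 27.5281 kg*m^2

27.5281 kg*m^2


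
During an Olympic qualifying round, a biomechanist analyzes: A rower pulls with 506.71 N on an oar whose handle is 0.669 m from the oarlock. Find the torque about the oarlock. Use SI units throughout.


tau = F * d
tau = 506.71 * 0.669
tau = 338.989 N*m

338.989 N*m


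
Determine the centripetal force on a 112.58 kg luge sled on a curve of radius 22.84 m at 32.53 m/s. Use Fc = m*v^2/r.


Fc = m * v^2 / r
v^2 = 32.53^2 = 1058.2009
Fc = 112.58 * 1058.2009 / 22.84
Fc = 119132.2573 / 22.84 = 5215.9482 N

5215.9482 N


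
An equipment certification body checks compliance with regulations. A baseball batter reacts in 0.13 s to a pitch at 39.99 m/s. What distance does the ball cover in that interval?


d = v * t
d = 39.99 * 0.13
d = 5.1987 m

5.1987 m


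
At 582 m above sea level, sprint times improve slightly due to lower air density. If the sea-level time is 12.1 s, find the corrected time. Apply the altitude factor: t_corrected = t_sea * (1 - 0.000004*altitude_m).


Correction factor = 1 - 0.000004 * 582 = 0.997672
t_corrected = t_sea * factor = 12.1 * 0.997672
t_corrected = 12.0718 s

12.0718 s


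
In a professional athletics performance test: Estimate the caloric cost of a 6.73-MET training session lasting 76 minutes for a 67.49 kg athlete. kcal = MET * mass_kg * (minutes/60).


kcal = MET * mass * time_hr
Convert time: 76 min = 1.2667 hr
kcal = 6.73 * 67.49 * 1.2667
kcal = 575.3298 kcal

575.3298 kcal


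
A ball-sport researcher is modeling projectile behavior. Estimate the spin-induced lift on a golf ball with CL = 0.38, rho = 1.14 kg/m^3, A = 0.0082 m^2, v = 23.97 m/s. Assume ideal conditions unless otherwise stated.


FM = 0.5 * CL * rho * A * v^2
FM = 0.5 * 0.38 * 1.14 * 0.0082 * 23.97^2
v^2 = 574.5609
FM = 0.5 * 0.38 * 1.14 * 0.0082 * 574.5609 = 1.0205 N

1.0205 N


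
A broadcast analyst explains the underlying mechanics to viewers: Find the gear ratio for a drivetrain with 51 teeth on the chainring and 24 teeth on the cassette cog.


GR = front_teeth / rear_teeth
GR = 51 / 24
GR = 2.125

2.125


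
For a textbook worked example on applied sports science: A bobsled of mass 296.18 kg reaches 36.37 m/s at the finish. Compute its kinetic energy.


KE = 0.5 * m * v^2
KE = 0.5 * 296.18 * 36.37^2
KE = 0.5 * 296.18 * 1322.7769 = 195890.0311 J

195890.0311 J


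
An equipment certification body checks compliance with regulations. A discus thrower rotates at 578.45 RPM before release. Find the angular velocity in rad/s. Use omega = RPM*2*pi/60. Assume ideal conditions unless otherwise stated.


omega = RPM * 2 * pi / 60
omega = 578.45 * 2 * 3.14159 / 60
omega = 3634.5085 / 60 = 60.5751 rad/s

60.5751 rad/s


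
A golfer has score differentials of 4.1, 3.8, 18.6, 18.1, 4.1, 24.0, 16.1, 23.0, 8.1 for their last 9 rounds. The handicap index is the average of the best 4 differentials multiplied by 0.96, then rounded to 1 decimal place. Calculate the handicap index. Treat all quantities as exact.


All differentials: 4.1, 3.8, 18.6, 18.1, 4.1, 24.0, 16.1, 23.0, 8.1
Sorted: 3.8, 4.1, 4.1, 8.1, 16.1, 18.1, 18.6, 23.0, 24.0
Best 4: 3.8, 4.1, 4.1, 8.1
Average of best = 20.1 / 4 = 5.025
Raw index = 5.025 * 0.96 = 4.824
Handicap index = round(4.824, 1) = 4.8

4.8


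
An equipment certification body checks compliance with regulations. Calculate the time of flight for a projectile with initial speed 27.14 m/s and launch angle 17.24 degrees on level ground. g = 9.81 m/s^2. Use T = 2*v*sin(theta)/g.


T = 2*v*sin(theta)/g
sin(theta) = sin(17.24 deg) = 0.2964
T = 2*27.14*0.2964 / 9.81
T = 16.0872 / 9.81 = 1.6399 s

1.6399 s


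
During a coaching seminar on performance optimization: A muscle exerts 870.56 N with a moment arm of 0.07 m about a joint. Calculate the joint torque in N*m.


tau = F * d
tau = 870.56 * 0.07
tau = 60.9392 N*m

60.9392 N*m


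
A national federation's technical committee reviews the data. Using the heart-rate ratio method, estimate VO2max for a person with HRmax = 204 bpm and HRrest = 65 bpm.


VO2max = 15.3 * HRmax / HRrest
VO2max = 15.3 * 204 / 65
VO2max = 3121.2 / 65 = 48.0185 mL/kg/min

48.0185 mL/kg/min


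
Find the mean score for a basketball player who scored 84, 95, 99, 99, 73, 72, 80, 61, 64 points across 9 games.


Average = sum / n
Sum = 727
Average = 727 / 9 = 80.7778

80.7778


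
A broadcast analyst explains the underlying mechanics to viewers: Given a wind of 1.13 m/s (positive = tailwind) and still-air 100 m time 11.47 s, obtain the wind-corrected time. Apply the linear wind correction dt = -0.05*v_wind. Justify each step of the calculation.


dt = -0.05 * v_wind = -0.05 * 1.13 = -0.0565 s
t_corrected = t_still + dt = 11.47 + (-0.0565)
t_corrected = 11.4135 s

11.4135 s


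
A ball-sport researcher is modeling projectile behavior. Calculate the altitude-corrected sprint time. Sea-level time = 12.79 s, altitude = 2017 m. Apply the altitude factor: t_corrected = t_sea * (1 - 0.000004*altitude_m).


Correction factor = 1 - 0.000004 * 2017 = 0.991932
t_corrected = t_sea * factor = 12.79 * 0.991932
t_corrected = 12.6868 s

12.6868 s


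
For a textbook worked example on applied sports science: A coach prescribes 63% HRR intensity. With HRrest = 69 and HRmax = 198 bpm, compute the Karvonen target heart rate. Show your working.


Target = HRrest + pct*(HRmax - HRrest)
Heart rate reserve = HRmax - HRrest = 198 - 69 = 129 bpm
Fraction = 63% = 0.63
Target = 69 + 0.63 * 129
Target = 69 + 81.27 = 150.27 bpm

150.27 bpm


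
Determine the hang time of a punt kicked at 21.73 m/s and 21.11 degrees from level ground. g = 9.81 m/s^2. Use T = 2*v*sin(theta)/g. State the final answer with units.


T = 2*v*sin(theta)/g
sin(theta) = sin(21.11 deg) = 0.3602
T = 2*21.73*0.3602 / 9.81
T = 15.6525 / 9.81 = 1.5956 s

1.5956 s


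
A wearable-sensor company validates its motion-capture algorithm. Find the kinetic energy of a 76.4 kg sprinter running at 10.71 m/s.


KE = 0.5 * m * v^2
KE = 0.5 * 76.4 * 10.71^2
KE = 0.5 * 76.4 * 114.7041 = 4381.6966 J

4381.6966 J


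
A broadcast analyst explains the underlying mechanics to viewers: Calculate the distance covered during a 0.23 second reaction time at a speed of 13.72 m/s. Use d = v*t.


d = v * t
d = 13.72 * 0.23
d = 3.1556 m

3.1556 m


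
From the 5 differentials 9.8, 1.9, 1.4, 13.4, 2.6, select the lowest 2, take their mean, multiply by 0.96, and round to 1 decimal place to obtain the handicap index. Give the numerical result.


All differentials: 9.8, 1.9, 1.4, 13.4, 2.6
Sorted: 1.4, 1.9, 2.6, 9.8, 13.4
Best 2: 1.4, 1.9
Average of best = 3.3 / 2 = 1.65
Raw index = 1.65 * 0.96 = 1.584
Handicap index = round(1.584, 1) = 1.6

1.6


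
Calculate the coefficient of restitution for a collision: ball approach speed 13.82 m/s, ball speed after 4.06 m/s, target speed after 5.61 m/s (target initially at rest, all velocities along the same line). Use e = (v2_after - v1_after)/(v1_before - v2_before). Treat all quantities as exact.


e = (v2_after - v1_after) / (v1_before - v2_before)
Numerator = 5.61 - 4.06 = 1.55
Denominator = 13.82 - 0 = 13.82
e = 1.55 / 13.82 = 0.1122

0.1122


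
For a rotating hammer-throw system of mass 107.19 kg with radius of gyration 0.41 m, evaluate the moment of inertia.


I = m * k^2
I = 107.19 * 0.41^2
I = 107.19 * 0.1681 = 18.0186 kg*m^2

18.0186 kg*m^2


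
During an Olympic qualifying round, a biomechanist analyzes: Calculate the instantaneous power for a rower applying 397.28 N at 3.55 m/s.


P = F * v
P = 397.28 * 3.55
P = 1410.344 W

1410.344 W


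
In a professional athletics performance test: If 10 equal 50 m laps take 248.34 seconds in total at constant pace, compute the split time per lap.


Split time = total_time / n_laps = 248.34 / 10
Split time = 24.834 s per lap

24.834 s


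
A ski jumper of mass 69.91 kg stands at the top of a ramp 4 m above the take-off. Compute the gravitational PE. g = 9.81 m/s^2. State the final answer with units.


PE = m * g * h
PE = 69.91 * 9.81 * 4
PE = 685.8171 * 4 = 2743.2684 J

2743.2684 J


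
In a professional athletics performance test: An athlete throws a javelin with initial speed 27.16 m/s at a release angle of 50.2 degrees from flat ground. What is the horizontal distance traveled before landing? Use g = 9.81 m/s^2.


R = v^2 * sin(2*theta) / g
Convert angle to radians: theta = 50.2 deg = 0.8762 rad
sin(2*theta) = sin(1.7523) = 0.9836
R = 27.16^2 * 0.9836 / 9.81
R = 737.6656 * 0.9836 / 9.81 = 73.9599 m

73.9599 m


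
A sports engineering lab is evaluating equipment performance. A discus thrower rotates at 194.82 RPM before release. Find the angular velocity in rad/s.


omega = RPM * 2 * pi / 60
omega = 194.82 * 2 * 3.14159 / 60
omega = 1224.0902 / 60 = 20.4015 rad/s

20.4015 rad/s


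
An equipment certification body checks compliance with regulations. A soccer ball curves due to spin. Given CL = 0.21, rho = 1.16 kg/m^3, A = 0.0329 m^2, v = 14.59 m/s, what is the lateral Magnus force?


FM = 0.5 * CL * rho * A * v^2
FM = 0.5 * 0.21 * 1.16 * 0.0329 * 14.59^2
v^2 = 212.8681
FM = 0.5 * 0.21 * 1.16 * 0.0329 * 212.8681 = 0.853 N

0.853 N


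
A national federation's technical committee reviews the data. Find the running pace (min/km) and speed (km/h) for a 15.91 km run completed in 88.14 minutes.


Pace = time / distance = 88.14 min / 15.91 km = 5.5399 min/km
Speed = distance / time_in_hours = 15.91 / 1.469 hr
Speed = 10.8305 km/h

5.5399 min/km, 10.8305 km/h


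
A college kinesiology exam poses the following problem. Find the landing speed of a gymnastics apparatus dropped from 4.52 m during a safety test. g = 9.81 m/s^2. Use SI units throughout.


v = sqrt(2 * g * h)
v = sqrt(2 * 9.81 * 4.52)
v = sqrt(88.6824) = 9.4171 m/s

9.4171 m/s


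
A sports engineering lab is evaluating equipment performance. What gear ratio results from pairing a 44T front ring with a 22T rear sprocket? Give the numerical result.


GR = front_teeth / rear_teeth
GR = 44 / 22
GR = 2

2


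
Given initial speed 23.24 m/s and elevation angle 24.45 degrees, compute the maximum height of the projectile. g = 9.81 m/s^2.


H = (v*sin(theta))^2 / (2*g)
vy = v*sin(theta) = 23.24 * sin(24.45 deg) = 9.619 m/s
H = vy^2 / (2*g) = 92.5254 / (2*9.81)
H = 92.5254 / 19.62 = 4.7159 m

4.7159 m


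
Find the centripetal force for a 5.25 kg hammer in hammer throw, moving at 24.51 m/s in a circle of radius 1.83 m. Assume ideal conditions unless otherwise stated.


Fc = m * v^2 / r
v^2 = 24.51^2 = 600.7401
Fc = 5.25 * 600.7401 / 1.83
Fc = 3153.8855 / 1.83 = 1723.4347 N

1723.4347 N


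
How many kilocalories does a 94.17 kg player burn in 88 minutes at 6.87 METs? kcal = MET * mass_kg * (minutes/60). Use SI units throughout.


kcal = MET * mass * time_hr
Convert time: 88 min = 1.4667 hr
kcal = 6.87 * 94.17 * 1.4667
kcal = 948.8569 kcal

948.8569 kcal
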